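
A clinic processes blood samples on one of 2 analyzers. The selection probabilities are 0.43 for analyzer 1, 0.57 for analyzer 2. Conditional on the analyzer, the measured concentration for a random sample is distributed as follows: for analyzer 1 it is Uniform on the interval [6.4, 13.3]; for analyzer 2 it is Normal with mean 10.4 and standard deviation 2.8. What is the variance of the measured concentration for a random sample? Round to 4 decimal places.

Per component, 1: μ=9.85, E[X²]=100.99; 2: μ=10.4, E[X²]=116.
E[X] = 0.43·9.85 + 0.57·10.4 = 10.1635.
E[X²] = 0.43·100.99 + 0.57·116 = 109.546.
Var(X) = E[X²] − (E[X])² = 109.546 − 103.297 = 6.24897.

6.2490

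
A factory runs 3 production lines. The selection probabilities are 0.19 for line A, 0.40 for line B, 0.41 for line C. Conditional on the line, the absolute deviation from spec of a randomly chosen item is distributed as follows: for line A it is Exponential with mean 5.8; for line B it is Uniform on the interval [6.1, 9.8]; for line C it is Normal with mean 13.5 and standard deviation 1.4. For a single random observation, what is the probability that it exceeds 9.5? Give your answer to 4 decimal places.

Conditional on each line, P(X > 9.5): A: 0.194382; B: 0.0810811; C: 0.997863.
By total probability, P(X > 9.5) = 0.19·0.194382 + 0.4·0.0810811 + 0.41·0.997863 = 0.478489.

0.4785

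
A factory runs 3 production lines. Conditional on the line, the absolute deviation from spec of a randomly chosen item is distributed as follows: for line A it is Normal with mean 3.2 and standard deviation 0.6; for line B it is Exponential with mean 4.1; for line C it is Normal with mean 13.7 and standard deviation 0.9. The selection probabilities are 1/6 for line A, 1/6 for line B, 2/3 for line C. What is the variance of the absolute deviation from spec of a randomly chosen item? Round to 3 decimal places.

25.914

Per component, A: μ=3.2, E[X²]=10.6; B: μ=4.1, E[X²]=33.62; C: μ=13.7, E[X²]=188.5.
E[X] = 0.166667·3.2 + 0.166667·4.1 + 0.666667·13.7 = 10.35.
E[X²] = 0.166667·10.6 + 0.166667·33.62 + 0.666667·188.5 = 133.037.
Var(X) = E[X²] − (E[X])² = 133.037 − 107.122 = 25.9142.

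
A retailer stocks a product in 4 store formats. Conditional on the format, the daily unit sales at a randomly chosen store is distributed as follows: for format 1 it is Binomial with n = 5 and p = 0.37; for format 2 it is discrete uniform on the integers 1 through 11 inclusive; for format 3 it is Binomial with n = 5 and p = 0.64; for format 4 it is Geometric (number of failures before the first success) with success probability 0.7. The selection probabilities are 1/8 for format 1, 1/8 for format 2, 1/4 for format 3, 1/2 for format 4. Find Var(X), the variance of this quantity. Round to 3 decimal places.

5.587

Per component, 1: μ=1.85, E[X²]=4.588; 2: μ=6, E[X²]=46; 3: μ=3.2, E[X²]=11.392; 4: μ=0.428571, E[X²]=0.795918.
E[X] = 0.125·1.85 + 0.125·6 + 0.25·3.2 + 0.5·0.428571 = 1.99554.
E[X²] = 0.125·4.588 + 0.125·46 + 0.25·11.392 + 0.5·0.795918 = 9.56946.
Var(X) = E[X²] − (E[X])² = 9.56946 − 3.98216 = 5.5873.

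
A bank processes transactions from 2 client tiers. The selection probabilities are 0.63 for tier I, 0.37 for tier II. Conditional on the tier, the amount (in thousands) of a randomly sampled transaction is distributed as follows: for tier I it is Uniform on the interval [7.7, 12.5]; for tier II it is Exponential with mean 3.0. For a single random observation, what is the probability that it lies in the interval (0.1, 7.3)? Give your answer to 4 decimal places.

Conditional on each tier, P(0.1 < X < 7.3): I: 0; II: 0.879472.
By total probability, P(0.1 < X < 7.3) = 0.63·0 + 0.37·0.879472 = 0.325405.

0.3254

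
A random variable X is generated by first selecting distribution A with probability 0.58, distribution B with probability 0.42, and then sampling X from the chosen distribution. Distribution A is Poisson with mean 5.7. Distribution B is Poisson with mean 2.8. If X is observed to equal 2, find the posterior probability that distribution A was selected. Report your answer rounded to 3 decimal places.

0.239

Likelihoods P(X=2 | ·): A: 0.0543552; B: 0.238375.
Posterior ∝ prior × likelihood. Numerator for A: 0.58·0.0543552 = 0.031526.
Normalizing constant: 0.58·0.0543552 + 0.42·0.238375 = 0.131644.
P(A | observation) = 0.031526 / 0.131644 = 0.23948.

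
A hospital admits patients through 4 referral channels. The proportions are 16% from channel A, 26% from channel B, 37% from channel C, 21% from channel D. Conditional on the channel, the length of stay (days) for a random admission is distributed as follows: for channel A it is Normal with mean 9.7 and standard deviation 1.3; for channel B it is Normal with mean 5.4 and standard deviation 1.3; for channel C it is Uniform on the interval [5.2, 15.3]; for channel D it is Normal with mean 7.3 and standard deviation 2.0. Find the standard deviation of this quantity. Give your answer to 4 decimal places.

2.9685

Per component, A: μ=9.7, E[X²]=95.78; B: μ=5.4, E[X²]=30.85; C: μ=10.25, E[X²]=113.563; D: μ=7.3, E[X²]=57.29.
E[X] = 0.16·9.7 + 0.26·5.4 + 0.37·10.25 + 0.21·7.3 = 8.2815.
E[X²] = 0.16·95.78 + 0.26·30.85 + 0.37·113.563 + 0.21·57.29 = 77.3951.
Var(X) = E[X²] − (E[X])² = 77.3951 − 68.5832 = 8.81189.
SD(X) = √8.81189 = 2.96848.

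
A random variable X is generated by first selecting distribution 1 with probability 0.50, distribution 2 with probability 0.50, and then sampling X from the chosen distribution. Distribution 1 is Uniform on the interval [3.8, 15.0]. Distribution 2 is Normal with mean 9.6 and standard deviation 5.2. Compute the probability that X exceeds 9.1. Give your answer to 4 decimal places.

Conditional on each component, P(X > 9.1): 1: 0.526786; 2: 0.538301.
By total probability, P(X > 9.1) = 0.5·0.526786 + 0.5·0.538301 = 0.532543.

0.5325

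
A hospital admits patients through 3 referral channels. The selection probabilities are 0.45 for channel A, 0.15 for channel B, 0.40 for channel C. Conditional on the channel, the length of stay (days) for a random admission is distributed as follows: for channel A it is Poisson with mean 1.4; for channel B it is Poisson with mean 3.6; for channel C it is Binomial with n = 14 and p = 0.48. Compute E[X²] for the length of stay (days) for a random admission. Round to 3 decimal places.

For each component E[X²] = Var + (mean)², giving A: 3.36; B: 16.56; C: 48.6528.
Overall E[X²] = 0.45·3.36 + 0.15·16.56 + 0.4·48.6528 = 23.4571.

23.457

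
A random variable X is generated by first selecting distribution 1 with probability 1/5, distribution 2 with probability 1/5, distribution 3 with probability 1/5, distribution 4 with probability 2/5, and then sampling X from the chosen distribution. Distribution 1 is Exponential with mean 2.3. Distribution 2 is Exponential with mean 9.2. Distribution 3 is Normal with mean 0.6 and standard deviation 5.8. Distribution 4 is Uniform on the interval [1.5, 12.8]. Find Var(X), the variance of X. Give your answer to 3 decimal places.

Per component, 1: μ=2.3, E[X²]=10.58; 2: μ=9.2, E[X²]=169.28; 3: μ=0.6, E[X²]=34; 4: μ=7.15, E[X²]=61.7633.
E[X] = 0.2·2.3 + 0.2·9.2 + 0.2·0.6 + 0.4·7.15 = 5.28.
E[X²] = 0.2·10.58 + 0.2·169.28 + 0.2·34 + 0.4·61.7633 = 67.4773.
Var(X) = E[X²] − (E[X])² = 67.4773 − 27.8784 = 39.5989.

39.599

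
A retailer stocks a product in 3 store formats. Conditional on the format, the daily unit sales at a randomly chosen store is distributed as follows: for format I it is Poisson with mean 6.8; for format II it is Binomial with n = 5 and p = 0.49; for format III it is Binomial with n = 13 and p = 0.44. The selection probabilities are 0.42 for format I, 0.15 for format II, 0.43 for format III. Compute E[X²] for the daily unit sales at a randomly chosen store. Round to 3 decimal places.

For each component E[X²] = Var + (mean)², giving I: 53.04; II: 7.252; III: 35.9216.
Overall E[X²] = 0.42·53.04 + 0.15·7.252 + 0.43·35.9216 = 38.8109.

38.811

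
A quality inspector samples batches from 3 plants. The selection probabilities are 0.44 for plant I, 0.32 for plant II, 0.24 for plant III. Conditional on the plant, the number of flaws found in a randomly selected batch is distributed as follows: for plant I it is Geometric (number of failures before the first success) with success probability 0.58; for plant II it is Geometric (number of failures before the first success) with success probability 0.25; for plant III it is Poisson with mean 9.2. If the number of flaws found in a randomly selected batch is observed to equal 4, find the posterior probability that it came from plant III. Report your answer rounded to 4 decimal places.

0.1788

Likelihoods P(X=4 | ·): I: 0.0180478; II: 0.0791016; III: 0.03016.
Posterior ∝ prior × likelihood. Numerator for III: 0.24·0.03016 = 0.00723839.
Normalizing constant: 0.44·0.0180478 + 0.32·0.0791016 + 0.24·0.03016 = 0.0404919.
P(III | observation) = 0.00723839 / 0.0404919 = 0.178761.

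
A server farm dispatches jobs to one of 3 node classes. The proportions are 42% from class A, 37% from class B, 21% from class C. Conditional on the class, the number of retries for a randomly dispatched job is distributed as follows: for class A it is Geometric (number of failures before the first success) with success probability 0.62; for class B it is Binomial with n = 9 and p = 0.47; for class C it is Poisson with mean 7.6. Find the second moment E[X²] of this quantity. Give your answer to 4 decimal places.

For each component E[X²] = Var + (mean)², giving A: 1.3642; B: 20.1348; C: 65.36.
Overall E[X²] = 0.42·1.3642 + 0.37·20.1348 + 0.21·65.36 = 21.7484.

21.7484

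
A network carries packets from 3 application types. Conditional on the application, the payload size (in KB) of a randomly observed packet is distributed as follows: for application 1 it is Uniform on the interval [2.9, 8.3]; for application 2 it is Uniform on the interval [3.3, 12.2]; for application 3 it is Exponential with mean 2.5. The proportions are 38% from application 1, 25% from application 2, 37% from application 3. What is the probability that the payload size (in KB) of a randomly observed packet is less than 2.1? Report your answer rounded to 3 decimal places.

0.210

Conditional on each application, P(X < 2.1): 1: 0; 2: 0; 3: 0.568289.
By total probability, P(X < 2.1) = 0.38·0 + 0.25·0 + 0.37·0.568289 = 0.210267.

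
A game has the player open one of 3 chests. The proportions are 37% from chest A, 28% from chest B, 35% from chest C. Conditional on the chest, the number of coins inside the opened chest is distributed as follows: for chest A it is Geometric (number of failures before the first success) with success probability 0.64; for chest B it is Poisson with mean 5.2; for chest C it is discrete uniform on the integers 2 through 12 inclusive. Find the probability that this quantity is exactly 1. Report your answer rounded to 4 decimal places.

0.0933

Conditional on each chest, P(X = 1): A: 0.2304; B: 0.0286861; C: 0.
By total probability, P(X = 1) = 0.37·0.2304 + 0.28·0.0286861 + 0.35·0 = 0.0932801.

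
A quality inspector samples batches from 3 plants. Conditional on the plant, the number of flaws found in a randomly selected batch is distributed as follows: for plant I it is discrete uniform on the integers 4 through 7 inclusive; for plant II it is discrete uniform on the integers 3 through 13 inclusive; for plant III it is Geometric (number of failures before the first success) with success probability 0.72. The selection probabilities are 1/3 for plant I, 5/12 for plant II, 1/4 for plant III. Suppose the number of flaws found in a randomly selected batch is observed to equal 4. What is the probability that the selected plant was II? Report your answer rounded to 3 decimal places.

0.310

Likelihoods P(X=4 | ·): I: 0.25; II: 0.0909091; III: 0.00442552.
Posterior ∝ prior × likelihood. Numerator for II: 0.416667·0.0909091 = 0.0378788.
Normalizing constant: 0.333333·0.25 + 0.416667·0.0909091 + 0.25·0.00442552 = 0.122319.
P(II | observation) = 0.0378788 / 0.122319 = 0.309673.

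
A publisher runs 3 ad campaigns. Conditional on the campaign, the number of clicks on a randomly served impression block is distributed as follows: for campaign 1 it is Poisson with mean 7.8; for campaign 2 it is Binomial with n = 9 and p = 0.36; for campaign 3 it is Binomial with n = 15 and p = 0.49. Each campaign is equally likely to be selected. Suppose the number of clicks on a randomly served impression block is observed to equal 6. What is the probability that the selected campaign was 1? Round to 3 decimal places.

Likelihoods P(X=6 | ·): 1: 0.128156; 2: 0.047933; 3: 0.161701.
Posterior ∝ prior × likelihood. Numerator for 1: 0.333333·0.128156 = 0.0427186.
Normalizing constant: 0.333333·0.128156 + 0.333333·0.047933 + 0.333333·0.161701 = 0.112597.
P(1 | observation) = 0.0427186 / 0.112597 = 0.379395.

0.379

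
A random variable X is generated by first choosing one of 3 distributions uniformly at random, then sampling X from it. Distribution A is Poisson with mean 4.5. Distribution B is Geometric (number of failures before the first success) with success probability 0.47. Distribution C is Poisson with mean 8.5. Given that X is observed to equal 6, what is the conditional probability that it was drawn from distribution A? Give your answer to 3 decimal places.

Likelihoods P(X=6 | ·): A: 0.12812; B: 0.0104172; C: 0.106581.
Posterior ∝ prior × likelihood. Numerator for A: 0.333333·0.12812 = 0.0427067.
Normalizing constant: 0.333333·0.12812 + 0.333333·0.0104172 + 0.333333·0.106581 = 0.081706.
P(A | observation) = 0.0427067 / 0.081706 = 0.522688.

0.523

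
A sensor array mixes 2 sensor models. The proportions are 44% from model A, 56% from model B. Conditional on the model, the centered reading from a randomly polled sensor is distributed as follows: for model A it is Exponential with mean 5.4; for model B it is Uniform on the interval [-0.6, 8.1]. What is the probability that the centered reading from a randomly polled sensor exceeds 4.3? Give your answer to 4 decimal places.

Conditional on each model, P(X > 4.3): A: 0.450996; B: 0.436782.
By total probability, P(X > 4.3) = 0.44·0.450996 + 0.56·0.436782 = 0.443036.

0.4430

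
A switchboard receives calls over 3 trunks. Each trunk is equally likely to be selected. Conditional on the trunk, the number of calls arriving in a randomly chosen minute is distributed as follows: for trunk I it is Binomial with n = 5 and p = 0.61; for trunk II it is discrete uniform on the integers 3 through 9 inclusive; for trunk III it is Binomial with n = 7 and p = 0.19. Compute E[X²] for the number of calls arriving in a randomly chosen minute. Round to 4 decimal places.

17.7794

For each component E[X²] = Var + (mean)², giving I: 10.492; II: 40; III: 2.8462.
Overall E[X²] = 0.333333·10.492 + 0.333333·40 + 0.333333·2.8462 = 17.7794.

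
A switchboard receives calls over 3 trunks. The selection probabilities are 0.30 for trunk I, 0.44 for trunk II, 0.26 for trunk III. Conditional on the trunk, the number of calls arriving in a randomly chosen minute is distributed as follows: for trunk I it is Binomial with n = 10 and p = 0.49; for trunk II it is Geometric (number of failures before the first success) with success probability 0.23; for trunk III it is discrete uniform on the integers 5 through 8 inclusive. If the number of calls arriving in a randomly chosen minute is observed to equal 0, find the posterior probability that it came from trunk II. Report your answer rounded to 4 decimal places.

Likelihoods P(X=0 | ·): I: 0.00119042; II: 0.23; III: 0.
Posterior ∝ prior × likelihood. Numerator for II: 0.44·0.23 = 0.1012.
Normalizing constant: 0.3·0.00119042 + 0.44·0.23 + 0.26·0 = 0.101557.
P(II | observation) = 0.1012 / 0.101557 = 0.996483.

0.9965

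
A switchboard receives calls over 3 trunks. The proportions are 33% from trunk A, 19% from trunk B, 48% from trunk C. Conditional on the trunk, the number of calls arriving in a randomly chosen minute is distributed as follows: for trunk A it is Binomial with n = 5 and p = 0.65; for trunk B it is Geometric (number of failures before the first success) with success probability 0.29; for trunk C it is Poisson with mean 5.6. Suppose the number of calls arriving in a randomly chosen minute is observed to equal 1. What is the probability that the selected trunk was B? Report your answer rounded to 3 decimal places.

0.600

Likelihoods P(X=1 | ·): A: 0.0487703; B: 0.2059; C: 0.020708.
Posterior ∝ prior × likelihood. Numerator for B: 0.19·0.2059 = 0.039121.
Normalizing constant: 0.33·0.0487703 + 0.19·0.2059 + 0.48·0.020708 = 0.0651551.
P(B | observation) = 0.039121 / 0.0651551 = 0.600429.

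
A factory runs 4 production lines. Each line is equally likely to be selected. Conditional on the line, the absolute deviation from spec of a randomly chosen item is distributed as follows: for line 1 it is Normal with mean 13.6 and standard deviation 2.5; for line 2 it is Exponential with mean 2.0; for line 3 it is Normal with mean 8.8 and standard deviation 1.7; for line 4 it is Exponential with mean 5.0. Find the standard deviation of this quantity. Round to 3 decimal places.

Per component, 1: μ=13.6, E[X²]=191.21; 2: μ=2, E[X²]=8; 3: μ=8.8, E[X²]=80.33; 4: μ=5, E[X²]=50.
E[X] = 0.25·13.6 + 0.25·2 + 0.25·8.8 + 0.25·5 = 7.35.
E[X²] = 0.25·191.21 + 0.25·8 + 0.25·80.33 + 0.25·50 = 82.385.
Var(X) = E[X²] − (E[X])² = 82.385 − 54.0225 = 28.3625.
SD(X) = √28.3625 = 5.32565.

5.326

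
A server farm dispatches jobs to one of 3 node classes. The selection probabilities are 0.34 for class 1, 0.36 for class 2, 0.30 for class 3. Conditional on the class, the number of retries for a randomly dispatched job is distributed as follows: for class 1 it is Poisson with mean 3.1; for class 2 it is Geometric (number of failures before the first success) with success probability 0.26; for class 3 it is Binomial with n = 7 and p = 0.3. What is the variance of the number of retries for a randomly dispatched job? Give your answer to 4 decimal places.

Per component, 1: μ=3.1, E[X²]=12.71; 2: μ=2.84615, E[X²]=19.0473; 3: μ=2.1, E[X²]=5.88.
E[X] = 0.34·3.1 + 0.36·2.84615 + 0.3·2.1 = 2.70862.
E[X²] = 0.34·12.71 + 0.36·19.0473 + 0.3·5.88 = 12.9424.
Var(X) = E[X²] − (E[X])² = 12.9424 − 7.3366 = 5.60584.

5.6058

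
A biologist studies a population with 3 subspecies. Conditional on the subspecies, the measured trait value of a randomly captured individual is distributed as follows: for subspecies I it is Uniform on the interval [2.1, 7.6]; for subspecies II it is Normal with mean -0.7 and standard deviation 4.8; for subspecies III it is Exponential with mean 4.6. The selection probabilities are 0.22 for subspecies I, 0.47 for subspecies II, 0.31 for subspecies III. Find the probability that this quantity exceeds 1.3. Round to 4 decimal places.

0.6128

Conditional on each subspecies, P(X > 1.3): I: 1; II: 0.338461; III: 0.753815.
By total probability, P(X > 1.3) = 0.22·1 + 0.47·0.338461 + 0.31·0.753815 = 0.612759.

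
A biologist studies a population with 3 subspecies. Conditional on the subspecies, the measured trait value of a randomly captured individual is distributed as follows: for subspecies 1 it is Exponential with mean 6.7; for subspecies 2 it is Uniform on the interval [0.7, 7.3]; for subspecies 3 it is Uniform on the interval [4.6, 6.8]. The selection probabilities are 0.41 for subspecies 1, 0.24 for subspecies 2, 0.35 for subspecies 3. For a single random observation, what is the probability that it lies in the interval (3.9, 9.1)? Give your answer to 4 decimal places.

0.5973

Conditional on each subspecies, P(3.9 < X < 9.1): 1: 0.301609; 2: 0.515152; 3: 1.
By total probability, P(3.9 < X < 9.1) = 0.41·0.301609 + 0.24·0.515152 + 0.35·1 = 0.597296.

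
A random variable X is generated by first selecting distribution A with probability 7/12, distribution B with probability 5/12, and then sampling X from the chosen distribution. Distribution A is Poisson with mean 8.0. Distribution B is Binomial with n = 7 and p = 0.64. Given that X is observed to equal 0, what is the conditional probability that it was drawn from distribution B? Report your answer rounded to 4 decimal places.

0.6253

Likelihoods P(X=0 | ·): A: 0.000335463; B: 0.000783642.
Posterior ∝ prior × likelihood. Numerator for B: 0.416667·0.000783642 = 0.000326517.
Normalizing constant: 0.583333·0.000335463 + 0.416667·0.000783642 = 0.000522204.
P(B | observation) = 0.000326517 / 0.000522204 = 0.625268.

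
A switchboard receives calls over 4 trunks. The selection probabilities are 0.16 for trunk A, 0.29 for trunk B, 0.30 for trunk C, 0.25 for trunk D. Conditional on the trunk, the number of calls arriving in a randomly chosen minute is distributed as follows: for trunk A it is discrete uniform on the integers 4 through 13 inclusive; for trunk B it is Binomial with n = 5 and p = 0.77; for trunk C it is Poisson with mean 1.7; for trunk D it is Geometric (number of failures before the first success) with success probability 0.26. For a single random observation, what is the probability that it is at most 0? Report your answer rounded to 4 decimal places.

Conditional on each trunk, P(X ≤ 0): A: 0; B: 0.000643634; C: 0.182684; D: 0.26.
By total probability, P(X ≤ 0) = 0.16·0 + 0.29·0.000643634 + 0.3·0.182684 + 0.25·0.26 = 0.119992.

0.1200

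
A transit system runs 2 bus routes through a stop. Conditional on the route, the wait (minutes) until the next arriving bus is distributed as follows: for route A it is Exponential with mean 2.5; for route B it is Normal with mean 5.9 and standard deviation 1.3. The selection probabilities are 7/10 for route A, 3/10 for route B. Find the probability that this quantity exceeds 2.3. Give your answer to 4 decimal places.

Conditional on each route, P(X > 2.3): A: 0.398519; B: 0.997191.
By total probability, P(X > 2.3) = 0.7·0.398519 + 0.3·0.997191 = 0.57812.

0.5781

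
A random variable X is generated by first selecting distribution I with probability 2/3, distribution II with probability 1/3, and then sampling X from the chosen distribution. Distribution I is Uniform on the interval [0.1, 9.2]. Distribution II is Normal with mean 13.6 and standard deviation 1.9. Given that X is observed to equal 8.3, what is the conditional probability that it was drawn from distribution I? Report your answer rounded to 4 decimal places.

0.9809

Likelihoods f(8.3 | ·): I: 0.10989; II: 0.00429041.
Posterior ∝ prior × likelihood. Numerator for I: 0.666667·0.10989 = 0.0732601.
Normalizing constant: 0.666667·0.10989 + 0.333333·0.00429041 = 0.0746902.
P(I | observation) = 0.0732601 / 0.0746902 = 0.980852.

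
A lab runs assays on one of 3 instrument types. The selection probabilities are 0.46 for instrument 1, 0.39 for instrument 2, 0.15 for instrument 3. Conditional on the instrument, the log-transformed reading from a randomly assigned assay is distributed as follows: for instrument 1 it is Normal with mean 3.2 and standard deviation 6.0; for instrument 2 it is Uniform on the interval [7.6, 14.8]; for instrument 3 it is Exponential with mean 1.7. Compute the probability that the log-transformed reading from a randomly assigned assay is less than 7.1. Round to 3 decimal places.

Conditional on each instrument, P(X < 7.1): 1: 0.742154; 2: 0; 3: 0.984647.
By total probability, P(X < 7.1) = 0.46·0.742154 + 0.39·0 + 0.15·0.984647 = 0.489088.

0.489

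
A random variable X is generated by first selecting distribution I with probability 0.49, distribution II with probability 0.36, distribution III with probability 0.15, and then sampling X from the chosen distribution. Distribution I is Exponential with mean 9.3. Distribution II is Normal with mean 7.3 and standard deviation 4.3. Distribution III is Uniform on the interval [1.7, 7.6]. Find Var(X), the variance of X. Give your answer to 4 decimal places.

Per component, I: μ=9.3, E[X²]=172.98; II: μ=7.3, E[X²]=71.78; III: μ=4.65, E[X²]=24.5233.
E[X] = 0.49·9.3 + 0.36·7.3 + 0.15·4.65 = 7.8825.
E[X²] = 0.49·172.98 + 0.36·71.78 + 0.15·24.5233 = 114.28.
Var(X) = E[X²] − (E[X])² = 114.28 − 62.1338 = 52.1457.

52.1457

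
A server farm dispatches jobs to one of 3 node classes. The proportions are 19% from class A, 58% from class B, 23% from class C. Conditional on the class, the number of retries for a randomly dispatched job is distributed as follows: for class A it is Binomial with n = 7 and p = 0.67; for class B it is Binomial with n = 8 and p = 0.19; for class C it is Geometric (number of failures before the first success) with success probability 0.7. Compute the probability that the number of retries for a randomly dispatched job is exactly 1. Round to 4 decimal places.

Conditional on each class, P(X = 1): A: 0.00605698; B: 0.347727; C: 0.21.
By total probability, P(X = 1) = 0.19·0.00605698 + 0.58·0.347727 + 0.23·0.21 = 0.251133.

0.2511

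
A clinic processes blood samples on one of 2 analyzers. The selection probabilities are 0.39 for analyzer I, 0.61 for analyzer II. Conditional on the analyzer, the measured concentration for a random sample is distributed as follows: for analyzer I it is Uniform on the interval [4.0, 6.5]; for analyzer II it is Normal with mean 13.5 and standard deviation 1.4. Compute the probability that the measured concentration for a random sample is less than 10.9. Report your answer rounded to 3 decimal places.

0.409

Conditional on each analyzer, P(X < 10.9): I: 1; II: 0.0316454.
By total probability, P(X < 10.9) = 0.39·1 + 0.61·0.0316454 = 0.409304.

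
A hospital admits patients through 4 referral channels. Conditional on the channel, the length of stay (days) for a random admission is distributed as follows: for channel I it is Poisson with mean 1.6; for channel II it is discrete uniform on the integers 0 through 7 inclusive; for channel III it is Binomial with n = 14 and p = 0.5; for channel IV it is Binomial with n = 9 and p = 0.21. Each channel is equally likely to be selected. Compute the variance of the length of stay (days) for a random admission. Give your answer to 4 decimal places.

7.5738

Per component, I: μ=1.6, E[X²]=4.16; II: μ=3.5, E[X²]=17.5; III: μ=7, E[X²]=52.5; IV: μ=1.89, E[X²]=5.0652.
E[X] = 0.25·1.6 + 0.25·3.5 + 0.25·7 + 0.25·1.89 = 3.4975.
E[X²] = 0.25·4.16 + 0.25·17.5 + 0.25·52.5 + 0.25·5.0652 = 19.8063.
Var(X) = E[X²] − (E[X])² = 19.8063 − 12.2325 = 7.57379.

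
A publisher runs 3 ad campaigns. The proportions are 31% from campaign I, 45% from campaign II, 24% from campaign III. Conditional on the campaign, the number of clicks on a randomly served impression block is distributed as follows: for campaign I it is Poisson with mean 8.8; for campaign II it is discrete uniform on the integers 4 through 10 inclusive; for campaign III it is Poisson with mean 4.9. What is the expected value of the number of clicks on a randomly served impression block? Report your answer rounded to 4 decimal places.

7.0540

Component means — I: 8.8; II: 7; III: 4.9.
E[X] = 0.31·8.8 + 0.45·7 + 0.24·4.9 = 7.054.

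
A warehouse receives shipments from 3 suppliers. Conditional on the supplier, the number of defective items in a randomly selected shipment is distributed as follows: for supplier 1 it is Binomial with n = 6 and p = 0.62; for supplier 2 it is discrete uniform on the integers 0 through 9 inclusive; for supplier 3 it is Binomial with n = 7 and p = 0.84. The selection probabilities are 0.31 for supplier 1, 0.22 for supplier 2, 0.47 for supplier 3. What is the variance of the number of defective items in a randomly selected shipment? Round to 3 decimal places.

3.614

Per component, 1: μ=3.72, E[X²]=15.252; 2: μ=4.5, E[X²]=28.5; 3: μ=5.88, E[X²]=35.5152.
E[X] = 0.31·3.72 + 0.22·4.5 + 0.47·5.88 = 4.9068.
E[X²] = 0.31·15.252 + 0.22·28.5 + 0.47·35.5152 = 27.6903.
Var(X) = E[X²] − (E[X])² = 27.6903 − 24.0767 = 3.61358.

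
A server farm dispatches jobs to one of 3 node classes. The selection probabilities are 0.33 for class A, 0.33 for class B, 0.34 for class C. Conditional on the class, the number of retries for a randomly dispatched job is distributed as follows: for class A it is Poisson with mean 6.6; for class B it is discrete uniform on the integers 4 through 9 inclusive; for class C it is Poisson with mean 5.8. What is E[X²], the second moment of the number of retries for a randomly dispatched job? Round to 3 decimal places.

44.867

For each component E[X²] = Var + (mean)², giving A: 50.16; B: 45.1667; C: 39.44.
Overall E[X²] = 0.33·50.16 + 0.33·45.1667 + 0.34·39.44 = 44.8674.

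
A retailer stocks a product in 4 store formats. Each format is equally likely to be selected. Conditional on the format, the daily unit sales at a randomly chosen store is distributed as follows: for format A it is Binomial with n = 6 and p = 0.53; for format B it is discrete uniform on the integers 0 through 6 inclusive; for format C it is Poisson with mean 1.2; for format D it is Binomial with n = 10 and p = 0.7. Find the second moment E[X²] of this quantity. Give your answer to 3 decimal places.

19.587

For each component E[X²] = Var + (mean)², giving A: 11.607; B: 13; C: 2.64; D: 51.1.
Overall E[X²] = 0.25·11.607 + 0.25·13 + 0.25·2.64 + 0.25·51.1 = 19.5868.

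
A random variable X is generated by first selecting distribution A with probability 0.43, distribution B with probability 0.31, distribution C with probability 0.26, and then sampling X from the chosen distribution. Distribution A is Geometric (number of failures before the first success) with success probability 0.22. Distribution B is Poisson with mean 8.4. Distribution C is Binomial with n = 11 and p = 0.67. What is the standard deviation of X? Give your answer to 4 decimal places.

Per component, A: μ=3.54545, E[X²]=28.686; B: μ=8.4, E[X²]=78.96; C: μ=7.37, E[X²]=56.749.
E[X] = 0.43·3.54545 + 0.31·8.4 + 0.26·7.37 = 6.04475.
E[X²] = 0.43·28.686 + 0.31·78.96 + 0.26·56.749 = 51.5673.
Var(X) = E[X²] − (E[X])² = 51.5673 − 36.5389 = 15.0284.
SD(X) = √15.0284 = 3.87664.

3.8766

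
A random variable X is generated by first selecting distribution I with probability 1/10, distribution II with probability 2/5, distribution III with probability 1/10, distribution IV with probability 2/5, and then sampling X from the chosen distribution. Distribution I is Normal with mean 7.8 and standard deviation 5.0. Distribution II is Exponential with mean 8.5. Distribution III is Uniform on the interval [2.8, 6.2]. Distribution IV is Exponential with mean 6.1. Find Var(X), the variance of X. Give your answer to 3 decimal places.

Per component, I: μ=7.8, E[X²]=85.84; II: μ=8.5, E[X²]=144.5; III: μ=4.5, E[X²]=21.2133; IV: μ=6.1, E[X²]=74.42.
E[X] = 0.1·7.8 + 0.4·8.5 + 0.1·4.5 + 0.4·6.1 = 7.07.
E[X²] = 0.1·85.84 + 0.4·144.5 + 0.1·21.2133 + 0.4·74.42 = 98.2733.
Var(X) = E[X²] − (E[X])² = 98.2733 − 49.9849 = 48.2884.

48.288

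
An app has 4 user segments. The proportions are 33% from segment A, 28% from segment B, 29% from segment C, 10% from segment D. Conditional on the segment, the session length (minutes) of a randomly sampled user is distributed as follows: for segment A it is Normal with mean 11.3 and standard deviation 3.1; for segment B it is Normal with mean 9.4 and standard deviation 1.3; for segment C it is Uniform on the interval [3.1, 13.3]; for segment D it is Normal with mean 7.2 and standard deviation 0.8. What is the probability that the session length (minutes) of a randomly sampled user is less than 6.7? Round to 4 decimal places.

Conditional on each segment, P(X < 6.7): A: 0.0689216; B: 0.0189043; C: 0.352941; D: 0.265986.
By total probability, P(X < 6.7) = 0.33·0.0689216 + 0.28·0.0189043 + 0.29·0.352941 + 0.1·0.265986 = 0.156989.

0.1570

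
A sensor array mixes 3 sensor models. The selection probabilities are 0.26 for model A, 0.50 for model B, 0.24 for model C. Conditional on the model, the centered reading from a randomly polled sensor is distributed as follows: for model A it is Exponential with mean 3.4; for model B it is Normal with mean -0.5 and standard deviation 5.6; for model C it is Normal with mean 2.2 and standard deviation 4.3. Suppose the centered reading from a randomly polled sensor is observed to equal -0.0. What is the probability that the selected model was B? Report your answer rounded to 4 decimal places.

Likelihoods f(-0.0 | ·): A: 0.294118; B: 0.0709563; C: 0.0813955.
Posterior ∝ prior × likelihood. Numerator for B: 0.5·0.0709563 = 0.0354781.
Normalizing constant: 0.26·0.294118 + 0.5·0.0709563 + 0.24·0.0813955 = 0.131484.
P(B | observation) = 0.0354781 / 0.131484 = 0.269829.

0.2698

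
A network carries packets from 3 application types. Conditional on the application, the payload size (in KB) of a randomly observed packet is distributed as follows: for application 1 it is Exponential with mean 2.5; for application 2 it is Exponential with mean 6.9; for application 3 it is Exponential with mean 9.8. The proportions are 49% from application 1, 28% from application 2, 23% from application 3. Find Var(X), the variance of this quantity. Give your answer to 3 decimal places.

47.686

Per component, 1: μ=2.5, E[X²]=12.5; 2: μ=6.9, E[X²]=95.22; 3: μ=9.8, E[X²]=192.08.
E[X] = 0.49·2.5 + 0.28·6.9 + 0.23·9.8 = 5.411.
E[X²] = 0.49·12.5 + 0.28·95.22 + 0.23·192.08 = 76.965.
Var(X) = E[X²] − (E[X])² = 76.965 − 29.2789 = 47.6861.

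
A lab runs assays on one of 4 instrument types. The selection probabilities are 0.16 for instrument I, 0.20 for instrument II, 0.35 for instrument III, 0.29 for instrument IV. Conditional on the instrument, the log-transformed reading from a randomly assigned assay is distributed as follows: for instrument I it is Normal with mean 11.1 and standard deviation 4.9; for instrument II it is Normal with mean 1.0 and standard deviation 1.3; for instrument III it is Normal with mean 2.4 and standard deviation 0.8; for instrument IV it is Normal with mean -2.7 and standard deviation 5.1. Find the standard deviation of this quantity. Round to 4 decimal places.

Per component, I: μ=11.1, E[X²]=147.22; II: μ=1, E[X²]=2.69; III: μ=2.4, E[X²]=6.4; IV: μ=-2.7, E[X²]=33.3.
E[X] = 0.16·11.1 + 0.2·1 + 0.35·2.4 + 0.29·-2.7 = 2.033.
E[X²] = 0.16·147.22 + 0.2·2.69 + 0.35·6.4 + 0.29·33.3 = 35.9902.
Var(X) = E[X²] − (E[X])² = 35.9902 − 4.13309 = 31.8571.
SD(X) = √31.8571 = 5.64421.

5.6442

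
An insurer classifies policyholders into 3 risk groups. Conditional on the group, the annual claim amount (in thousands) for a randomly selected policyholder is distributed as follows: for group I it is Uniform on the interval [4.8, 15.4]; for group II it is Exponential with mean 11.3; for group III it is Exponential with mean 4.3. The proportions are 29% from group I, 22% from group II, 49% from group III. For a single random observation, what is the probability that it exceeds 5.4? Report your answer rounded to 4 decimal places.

0.5496

Conditional on each group, P(X > 5.4): I: 0.943396; II: 0.620099; III: 0.284844.
By total probability, P(X > 5.4) = 0.29·0.943396 + 0.22·0.620099 + 0.49·0.284844 = 0.54958.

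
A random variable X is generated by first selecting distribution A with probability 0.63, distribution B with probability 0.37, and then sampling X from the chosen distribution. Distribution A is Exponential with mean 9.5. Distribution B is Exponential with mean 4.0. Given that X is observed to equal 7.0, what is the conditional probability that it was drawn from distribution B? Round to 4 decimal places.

0.3362

Likelihoods f(7.0 | ·): A: 0.0503814; B: 0.0434435.
Posterior ∝ prior × likelihood. Numerator for B: 0.37·0.0434435 = 0.0160741.
Normalizing constant: 0.63·0.0503814 + 0.37·0.0434435 = 0.0478144.
P(B | observation) = 0.0160741 / 0.0478144 = 0.336177.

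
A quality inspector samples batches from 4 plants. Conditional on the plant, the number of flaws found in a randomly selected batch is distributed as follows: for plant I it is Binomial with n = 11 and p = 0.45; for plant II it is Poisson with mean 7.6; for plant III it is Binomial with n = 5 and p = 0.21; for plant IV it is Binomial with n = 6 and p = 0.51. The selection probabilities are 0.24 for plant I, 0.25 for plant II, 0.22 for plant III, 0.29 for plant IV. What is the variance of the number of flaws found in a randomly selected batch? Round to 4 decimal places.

Per component, I: μ=4.95, E[X²]=27.225; II: μ=7.6, E[X²]=65.36; III: μ=1.05, E[X²]=1.932; IV: μ=3.06, E[X²]=10.863.
E[X] = 0.24·4.95 + 0.25·7.6 + 0.22·1.05 + 0.29·3.06 = 4.2064.
E[X²] = 0.24·27.225 + 0.25·65.36 + 0.22·1.932 + 0.29·10.863 = 26.4493.
Var(X) = E[X²] − (E[X])² = 26.4493 − 17.6938 = 8.75551.

8.7555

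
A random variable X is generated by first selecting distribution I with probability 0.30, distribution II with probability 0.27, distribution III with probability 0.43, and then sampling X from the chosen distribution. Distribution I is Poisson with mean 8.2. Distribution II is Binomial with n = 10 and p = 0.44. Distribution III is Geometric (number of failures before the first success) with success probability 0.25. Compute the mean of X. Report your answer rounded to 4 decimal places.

4.9380

Component means — I: 8.2; II: 4.4; III: 3.
E[X] = 0.3·8.2 + 0.27·4.4 + 0.43·3 = 4.938.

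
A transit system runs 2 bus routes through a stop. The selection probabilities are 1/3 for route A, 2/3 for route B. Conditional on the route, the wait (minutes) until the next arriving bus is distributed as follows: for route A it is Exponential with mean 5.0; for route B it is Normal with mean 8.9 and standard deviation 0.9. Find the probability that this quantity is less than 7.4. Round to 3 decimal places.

0.289

Conditional on each route, P(X < 7.4): A: 0.772362; B: 0.0477904.
By total probability, P(X < 7.4) = 0.333333·0.772362 + 0.666667·0.0477904 = 0.289314.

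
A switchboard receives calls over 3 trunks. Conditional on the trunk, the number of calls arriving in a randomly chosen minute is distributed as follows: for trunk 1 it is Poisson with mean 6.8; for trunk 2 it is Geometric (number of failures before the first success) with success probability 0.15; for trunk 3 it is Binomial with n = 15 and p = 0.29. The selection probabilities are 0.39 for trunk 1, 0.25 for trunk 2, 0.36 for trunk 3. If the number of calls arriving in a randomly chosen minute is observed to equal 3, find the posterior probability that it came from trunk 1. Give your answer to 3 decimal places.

Likelihoods P(X=3 | ·): 1: 0.0583678; 2: 0.0921187; 3: 0.182098.
Posterior ∝ prior × likelihood. Numerator for 1: 0.39·0.0583678 = 0.0227634.
Normalizing constant: 0.39·0.0583678 + 0.25·0.0921187 + 0.36·0.182098 = 0.111348.
P(1 | observation) = 0.0227634 / 0.111348 = 0.204434.

0.204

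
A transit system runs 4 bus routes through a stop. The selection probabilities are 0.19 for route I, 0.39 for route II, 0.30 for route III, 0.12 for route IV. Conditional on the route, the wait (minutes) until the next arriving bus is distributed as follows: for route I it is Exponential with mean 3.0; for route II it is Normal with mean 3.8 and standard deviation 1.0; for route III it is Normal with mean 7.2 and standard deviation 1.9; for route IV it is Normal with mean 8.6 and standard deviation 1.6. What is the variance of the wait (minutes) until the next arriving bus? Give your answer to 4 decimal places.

7.7595

Per component, I: μ=3, E[X²]=18; II: μ=3.8, E[X²]=15.44; III: μ=7.2, E[X²]=55.45; IV: μ=8.6, E[X²]=76.52.
E[X] = 0.19·3 + 0.39·3.8 + 0.3·7.2 + 0.12·8.6 = 5.244.
E[X²] = 0.19·18 + 0.39·15.44 + 0.3·55.45 + 0.12·76.52 = 35.259.
Var(X) = E[X²] − (E[X])² = 35.259 − 27.4995 = 7.75946.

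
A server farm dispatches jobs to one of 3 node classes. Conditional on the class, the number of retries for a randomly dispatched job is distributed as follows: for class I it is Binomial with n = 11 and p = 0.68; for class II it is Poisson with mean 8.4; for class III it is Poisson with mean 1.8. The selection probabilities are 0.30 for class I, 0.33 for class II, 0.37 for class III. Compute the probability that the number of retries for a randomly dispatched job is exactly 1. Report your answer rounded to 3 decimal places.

Conditional on each class, P(X = 1): I: 8.42173e-05; II: 0.00188889; III: 0.297538.
By total probability, P(X = 1) = 0.3·8.42173e-05 + 0.33·0.00188889 + 0.37·0.297538 = 0.110738.

0.111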